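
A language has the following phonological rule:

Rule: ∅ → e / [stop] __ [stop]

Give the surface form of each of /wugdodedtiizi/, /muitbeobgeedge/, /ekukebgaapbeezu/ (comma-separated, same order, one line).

/wugdodedtiizi/: /g/ and /d/ form a stop–stop cluster, so [e] is inserted between them. /d/ and /t/ form a stop–stop cluster, so [e] is inserted between them. → [wugedodedetiizi].
/muitbeobgeedge/: /t/ and /b/ form a stop–stop cluster, so [e] is inserted between them. /b/ and /g/ form a stop–stop cluster, so [e] is inserted between them. /d/ and /g/ form a stop–stop cluster, so [e] is inserted between them. → [muitebeobegeedege].
/ekukebgaapbeezu/: /b/ and /g/ form a stop–stop cluster, so [e] is inserted between them. /p/ and /b/ form a stop–stop cluster, so [e] is inserted between them. → [ekukebegaapebeezu].

wugedodedetiizi, muitebeobegeedege, ekukebegaapebeezu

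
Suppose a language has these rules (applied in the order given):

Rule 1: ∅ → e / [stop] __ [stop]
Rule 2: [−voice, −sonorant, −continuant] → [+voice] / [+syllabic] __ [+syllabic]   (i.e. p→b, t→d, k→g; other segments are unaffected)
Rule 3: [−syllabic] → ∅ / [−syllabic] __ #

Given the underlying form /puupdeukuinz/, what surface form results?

puubedeuguin

Rule 1 (stop-cluster e-epenthesis): /p/ and /d/ form a stop–stop cluster, so [e] is inserted between them. /puupdeukuinz/ → puupedeukuinz.
Rule 2 (intervocalic voicing): /p/ is a voiceless stop between vowels /u/ and /e/, so it voices to [b]. /k/ is a voiceless stop between vowels /u/ and /u/, so it voices to [g]. /puupedeukuinz/ → puubedeuguinz.
Rule 3 (final cluster simplification): /z/ is the second consonant of a word-final cluster /nz/, so it deletes. /puubedeuguinz/ → puubedeuguin.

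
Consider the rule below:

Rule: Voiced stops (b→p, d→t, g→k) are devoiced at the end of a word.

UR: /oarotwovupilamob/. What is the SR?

oarotwovupilamop

/b/ is a voiced stop in word-final position, so it devoices to [p].
Surface form: [oarotwovupilamop].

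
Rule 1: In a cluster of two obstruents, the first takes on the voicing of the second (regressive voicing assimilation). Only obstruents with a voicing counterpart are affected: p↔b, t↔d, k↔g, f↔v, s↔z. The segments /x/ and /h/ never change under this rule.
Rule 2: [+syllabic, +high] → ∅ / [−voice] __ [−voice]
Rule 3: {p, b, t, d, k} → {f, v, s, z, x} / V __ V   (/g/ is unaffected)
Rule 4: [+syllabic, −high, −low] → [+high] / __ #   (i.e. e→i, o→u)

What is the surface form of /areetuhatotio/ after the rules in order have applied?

Rule 1 (regressive voicing assimilation): no segment meets the environment; /areetuhatotio/ is unchanged.
Rule 2 (high vowel syncope): /u/ is a high vowel flanked by voiceless consonants /t/ and /h/, so it deletes. /areetuhatotio/ → areethatotio.
Rule 3 (intervocalic spirantization): /t/ is a stop between vowels /a/ and /o/, so it spirantizes to the fricative [s]. /t/ is a stop between vowels /o/ and /i/, so it spirantizes to the fricative [s]. /areethatotio/ → areethasosio.
Rule 4 (final vowel raising): /o/ is a mid vowel in word-final position, so it raises to [u]. /areethasosio/ → areethasosiu.

areethasosiu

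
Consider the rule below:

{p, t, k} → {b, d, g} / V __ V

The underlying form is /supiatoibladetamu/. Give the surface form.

/p/ is a voiceless stop between vowels /u/ and /i/, so it voices to [b].
/t/ is a voiceless stop between vowels /a/ and /o/, so it voices to [d].
/t/ is a voiceless stop between vowels /e/ and /a/, so it voices to [d].
Surface form: [subiadoibladedamu].

subiadoibladedamu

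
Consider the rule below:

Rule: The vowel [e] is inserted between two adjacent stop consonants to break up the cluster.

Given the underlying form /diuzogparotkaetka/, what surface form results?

diuzogeparotekaeteka

/g/ and /p/ form a stop–stop cluster, so [e] is inserted between them.
/t/ and /k/ form a stop–stop cluster, so [e] is inserted between them.
/t/ and /k/ form a stop–stop cluster, so [e] is inserted between them.
Surface form: [diuzogeparotekaeteka].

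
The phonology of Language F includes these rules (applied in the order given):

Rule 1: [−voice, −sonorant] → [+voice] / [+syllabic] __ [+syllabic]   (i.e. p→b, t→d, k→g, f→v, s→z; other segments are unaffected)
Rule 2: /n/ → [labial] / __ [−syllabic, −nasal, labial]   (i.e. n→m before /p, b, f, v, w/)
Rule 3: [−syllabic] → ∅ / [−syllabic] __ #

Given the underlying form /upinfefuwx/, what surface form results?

Rule 1 (intervocalic voicing): /p/ is a voiceless obstruent between vowels /u/ and /i/, so it voices to [b]. /f/ is a voiceless obstruent between vowels /e/ and /u/, so it voices to [v]. /upinfefuwx/ → ubinfevuwx.
Rule 2 (nasal place assimilation): /n/ precedes the labial consonant /f/, so it assimilates in place to [m]. /ubinfevuwx/ → ubimfevuwx.
Rule 3 (final cluster simplification): /x/ is the second consonant of a word-final cluster /wx/, so it deletes. /ubimfevuwx/ → ubimfevuw.

ubimfevuw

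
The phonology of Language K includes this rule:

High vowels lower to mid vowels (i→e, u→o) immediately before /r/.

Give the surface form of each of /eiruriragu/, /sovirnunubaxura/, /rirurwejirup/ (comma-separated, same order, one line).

/eiruriragu/: /i/ is a high vowel immediately before /r/, so it lowers to [e]. /u/ is a high vowel immediately before /r/, so it lowers to [o]. /i/ is a high vowel immediately before /r/, so it lowers to [e]. → [eeroreragu].
/sovirnunubaxura/: /i/ is a high vowel immediately before /r/, so it lowers to [e]. /u/ is a high vowel immediately before /r/, so it lowers to [o]. → [sovernunubaxora].
/rirurwejirup/: /i/ is a high vowel immediately before /r/, so it lowers to [e]. /u/ is a high vowel immediately before /r/, so it lowers to [o]. /i/ is a high vowel immediately before /r/, so it lowers to [e]. → [rerorwejerup].

eeroreragu, sovernunubaxora, rerorwejerup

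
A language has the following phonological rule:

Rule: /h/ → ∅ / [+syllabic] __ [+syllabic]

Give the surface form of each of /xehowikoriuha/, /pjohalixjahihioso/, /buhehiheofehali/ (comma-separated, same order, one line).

xeowikoriua, pjoalixjaiioso, bueieofeali

/xehowikoriuha/: /h/ occurs between vowels /e/ and /o/, so it deletes. /h/ occurs between vowels /u/ and /a/, so it deletes. → [xeowikoriua].
/pjohalixjahihioso/: /h/ occurs between vowels /o/ and /a/, so it deletes. /h/ occurs between vowels /a/ and /i/, so it deletes. /h/ occurs between vowels /i/ and /i/, so it deletes. → [pjoalixjaiioso].
/buhehiheofehali/: /h/ occurs between vowels /u/ and /e/, so it deletes. /h/ occurs between vowels /e/ and /i/, so it deletes. /h/ occurs between vowels /i/ and /e/, so it deletes. /h/ occurs between vowels /e/ and /a/, so it deletes. → [bueieofeali].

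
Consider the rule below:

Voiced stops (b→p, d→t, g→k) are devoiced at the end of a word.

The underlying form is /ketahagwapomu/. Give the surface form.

No segment of /ketahagwapomu/ meets the structural description of the rule, so the form surfaces unchanged.

ketahagwapomu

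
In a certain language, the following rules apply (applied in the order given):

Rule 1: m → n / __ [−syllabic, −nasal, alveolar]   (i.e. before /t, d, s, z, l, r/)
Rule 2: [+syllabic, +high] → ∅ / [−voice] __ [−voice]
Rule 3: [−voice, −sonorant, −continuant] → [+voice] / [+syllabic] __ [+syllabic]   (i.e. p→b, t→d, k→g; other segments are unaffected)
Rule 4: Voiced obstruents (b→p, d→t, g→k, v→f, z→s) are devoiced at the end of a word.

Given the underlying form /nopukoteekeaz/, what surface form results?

Rule 1 (nasal place assimilation): no segment meets the environment; /nopukoteekeaz/ is unchanged.
Rule 2 (high vowel syncope): /u/ is a high vowel flanked by voiceless consonants /p/ and /k/, so it deletes. /nopukoteekeaz/ → nopkoteekeaz.
Rule 3 (intervocalic voicing): /t/ is a voiceless stop between vowels /o/ and /e/, so it voices to [d]. /k/ is a voiceless stop between vowels /e/ and /e/, so it voices to [g]. /nopkoteekeaz/ → nopkodeegeaz.
Rule 4 (final devoicing): /z/ is a voiced obstruent in word-final position, so it devoices to [s]. /nopkodeegeaz/ → nopkodeegeas.

nopkodeegeas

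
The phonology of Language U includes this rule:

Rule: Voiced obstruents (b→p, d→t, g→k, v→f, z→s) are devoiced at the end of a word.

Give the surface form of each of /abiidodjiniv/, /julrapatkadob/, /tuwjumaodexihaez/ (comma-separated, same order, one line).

abiidodjinif, julrapatkadop, tuwjumaodexihaes

/abiidodjiniv/: /v/ is a voiced obstruent in word-final position, so it devoices to [f]. → [abiidodjinif].
/julrapatkadob/: /b/ is a voiced obstruent in word-final position, so it devoices to [p]. → [julrapatkadop].
/tuwjumaodexihaez/: /z/ is a voiced obstruent in word-final position, so it devoices to [s]. → [tuwjumaodexihaes].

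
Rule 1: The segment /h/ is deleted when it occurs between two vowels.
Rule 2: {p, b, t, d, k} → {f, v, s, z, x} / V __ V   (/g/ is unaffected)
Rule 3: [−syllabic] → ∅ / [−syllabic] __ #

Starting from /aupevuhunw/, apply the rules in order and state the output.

aufevuun

Rule 1 (intervocalic h-deletion): /h/ occurs between vowels /u/ and /u/, so it deletes. /aupevuhunw/ → aupevuunw.
Rule 2 (intervocalic spirantization): /p/ is a stop between vowels /u/ and /e/, so it spirantizes to the fricative [f]. /aupevuunw/ → aufevuunw.
Rule 3 (final cluster simplification): /w/ is the second consonant of a word-final cluster /nw/, so it deletes. /aufevuunw/ → aufevuun.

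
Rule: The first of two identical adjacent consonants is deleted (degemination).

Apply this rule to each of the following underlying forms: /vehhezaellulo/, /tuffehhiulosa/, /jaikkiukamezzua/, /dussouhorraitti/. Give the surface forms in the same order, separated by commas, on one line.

vehezaelulo, tufehiulosa, jaikiukamezua, dusouhoraiti

/vehhezaellulo/: /hh/ is a geminate; the first /h/ deletes. /ll/ is a geminate; the first /l/ deletes. → [vehezaelulo].
/tuffehhiulosa/: /ff/ is a geminate; the first /f/ deletes. /hh/ is a geminate; the first /h/ deletes. → [tufehiulosa].
/jaikkiukamezzua/: /kk/ is a geminate; the first /k/ deletes. /zz/ is a geminate; the first /z/ deletes. → [jaikiukamezua].
/dussouhorraitti/: /ss/ is a geminate; the first /s/ deletes. /rr/ is a geminate; the first /r/ deletes. /tt/ is a geminate; the first /t/ deletes. → [dusouhoraiti].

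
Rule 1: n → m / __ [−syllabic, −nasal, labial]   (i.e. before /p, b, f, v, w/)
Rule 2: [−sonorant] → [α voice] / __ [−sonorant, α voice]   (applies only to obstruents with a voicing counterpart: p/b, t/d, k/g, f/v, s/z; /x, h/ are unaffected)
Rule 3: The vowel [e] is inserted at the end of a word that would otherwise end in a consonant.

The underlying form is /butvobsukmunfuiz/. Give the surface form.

Rule 1 (nasal place assimilation): /n/ precedes the labial consonant /f/, so it assimilates in place to [m]. /butvobsukmunfuiz/ → butvobsukmumfuiz.
Rule 2 (regressive voicing assimilation): /t/ precedes the voiced obstruent /v/, so it voices to [d] by assimilation. /b/ precedes the voiceless obstruent /s/, so it devoices to [p] by assimilation. /butvobsukmumfuiz/ → budvopsukmumfuiz.
Rule 3 (final e-epenthesis): the form ends in the consonant /z/, so [e] is inserted word-finally. /budvopsukmumfuiz/ → budvopsukmumfuize.

budvopsukmumfuize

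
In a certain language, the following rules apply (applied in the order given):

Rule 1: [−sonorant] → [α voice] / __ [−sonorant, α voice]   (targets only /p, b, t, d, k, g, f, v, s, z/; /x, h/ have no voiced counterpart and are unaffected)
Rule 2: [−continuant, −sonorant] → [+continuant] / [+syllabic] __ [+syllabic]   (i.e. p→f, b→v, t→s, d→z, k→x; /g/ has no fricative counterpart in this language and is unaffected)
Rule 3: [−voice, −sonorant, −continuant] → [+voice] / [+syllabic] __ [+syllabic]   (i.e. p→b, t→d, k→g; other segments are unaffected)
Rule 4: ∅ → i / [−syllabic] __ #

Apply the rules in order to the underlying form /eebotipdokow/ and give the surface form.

Rule 1 (regressive voicing assimilation): /p/ precedes the voiced obstruent /d/, so it voices to [b] by assimilation. /eebotipdokow/ → eebotibdokow.
Rule 2 (intervocalic spirantization): /b/ is a stop between vowels /e/ and /o/, so it spirantizes to the fricative [v]. /t/ is a stop between vowels /o/ and /i/, so it spirantizes to the fricative [s]. /k/ is a stop between vowels /o/ and /o/, so it spirantizes to the fricative [x]. /eebotibdokow/ → eevosibdoxow.
Rule 3 (intervocalic voicing): no segment meets the environment; /eevosibdoxow/ is unchanged.
Rule 4 (final i-epenthesis): the form ends in the consonant /w/, so [i] is inserted word-finally. /eevosibdoxow/ → eevosibdoxowi.

eevosibdoxowi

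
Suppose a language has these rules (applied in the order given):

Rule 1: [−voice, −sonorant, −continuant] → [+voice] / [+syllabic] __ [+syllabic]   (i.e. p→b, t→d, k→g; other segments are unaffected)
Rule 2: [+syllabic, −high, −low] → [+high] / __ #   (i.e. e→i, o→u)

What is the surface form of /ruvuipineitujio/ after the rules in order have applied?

Rule 1 (intervocalic voicing): /p/ is a voiceless stop between vowels /i/ and /i/, so it voices to [b]. /t/ is a voiceless stop between vowels /i/ and /u/, so it voices to [d]. /ruvuipineitujio/ → ruvuibineidujio.
Rule 2 (final vowel raising): /o/ is a mid vowel in word-final position, so it raises to [u]. /ruvuibineidujio/ → ruvuibineidujiu.

ruvuibineidujiu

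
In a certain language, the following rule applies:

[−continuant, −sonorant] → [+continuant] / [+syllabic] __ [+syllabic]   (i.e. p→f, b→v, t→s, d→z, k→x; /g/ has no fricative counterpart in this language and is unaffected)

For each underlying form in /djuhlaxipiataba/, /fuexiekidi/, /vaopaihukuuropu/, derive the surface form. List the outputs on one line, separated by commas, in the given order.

djuhlaxifiasava, fuexiexizi, vaofaihuxuurofu

/djuhlaxipiataba/: /p/ is a stop between vowels /i/ and /i/, so it spirantizes to the fricative [f]. /t/ is a stop between vowels /a/ and /a/, so it spirantizes to the fricative [s]. /b/ is a stop between vowels /a/ and /a/, so it spirantizes to the fricative [v]. → [djuhlaxifiasava].
/fuexiekidi/: /k/ is a stop between vowels /e/ and /i/, so it spirantizes to the fricative [x]. /d/ is a stop between vowels /i/ and /i/, so it spirantizes to the fricative [z]. → [fuexiexizi].
/vaopaihukuuropu/: /p/ is a stop between vowels /o/ and /a/, so it spirantizes to the fricative [f]. /k/ is a stop between vowels /u/ and /u/, so it spirantizes to the fricative [x]. /p/ is a stop between vowels /o/ and /u/, so it spirantizes to the fricative [f]. → [vaofaihuxuurofu].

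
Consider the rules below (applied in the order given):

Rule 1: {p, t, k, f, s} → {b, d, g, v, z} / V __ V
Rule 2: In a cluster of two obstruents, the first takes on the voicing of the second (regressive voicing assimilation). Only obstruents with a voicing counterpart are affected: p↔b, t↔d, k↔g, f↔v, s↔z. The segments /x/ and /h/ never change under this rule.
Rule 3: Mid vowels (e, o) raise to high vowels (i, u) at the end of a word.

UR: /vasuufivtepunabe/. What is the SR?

vazuuviftebunabi

Rule 1 (intervocalic voicing): /s/ is a voiceless obstruent between vowels /a/ and /u/, so it voices to [z]. /f/ is a voiceless obstruent between vowels /u/ and /i/, so it voices to [v]. /p/ is a voiceless obstruent between vowels /e/ and /u/, so it voices to [b]. /vasuufivtepunabe/ → vazuuvivtebunabe.
Rule 2 (regressive voicing assimilation): /v/ precedes the voiceless obstruent /t/, so it devoices to [f] by assimilation. /vazuuvivtebunabe/ → vazuuviftebunabe.
Rule 3 (final vowel raising): /e/ is a mid vowel in word-final position, so it raises to [i]. /vazuuviftebunabe/ → vazuuviftebunabi.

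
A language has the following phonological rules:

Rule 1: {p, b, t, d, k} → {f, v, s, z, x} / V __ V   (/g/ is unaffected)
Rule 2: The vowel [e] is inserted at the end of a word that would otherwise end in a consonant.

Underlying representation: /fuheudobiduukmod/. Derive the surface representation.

Rule 1 (intervocalic spirantization): /d/ is a stop between vowels /u/ and /o/, so it spirantizes to the fricative [z]. /b/ is a stop between vowels /o/ and /i/, so it spirantizes to the fricative [v]. /d/ is a stop between vowels /i/ and /u/, so it spirantizes to the fricative [z]. /fuheudobiduukmod/ → fuheuzovizuukmod.
Rule 2 (final e-epenthesis): the form ends in the consonant /d/, so [e] is inserted word-finally. /fuheuzovizuukmod/ → fuheuzovizuukmode.

fuheuzovizuukmode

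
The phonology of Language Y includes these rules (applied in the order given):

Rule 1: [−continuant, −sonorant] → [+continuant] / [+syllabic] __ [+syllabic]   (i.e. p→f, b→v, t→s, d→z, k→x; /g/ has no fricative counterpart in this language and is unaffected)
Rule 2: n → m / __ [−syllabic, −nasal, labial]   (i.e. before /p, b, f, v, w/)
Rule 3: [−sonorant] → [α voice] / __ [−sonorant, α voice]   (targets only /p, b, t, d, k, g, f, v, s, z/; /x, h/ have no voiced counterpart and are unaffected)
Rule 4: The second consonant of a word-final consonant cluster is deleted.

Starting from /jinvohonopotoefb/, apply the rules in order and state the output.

jimvohonofosoev

Rule 1 (intervocalic spirantization): /p/ is a stop between vowels /o/ and /o/, so it spirantizes to the fricative [f]. /t/ is a stop between vowels /o/ and /o/, so it spirantizes to the fricative [s]. /jinvohonopotoefb/ → jinvohonofosoefb.
Rule 2 (nasal place assimilation): /n/ precedes the labial consonant /v/, so it assimilates in place to [m]. /jinvohonofosoefb/ → jimvohonofosoefb.
Rule 3 (regressive voicing assimilation): /f/ precedes the voiced obstruent /b/, so it voices to [v] by assimilation. /jimvohonofosoefb/ → jimvohonofosoevb.
Rule 4 (final cluster simplification): /b/ is the second consonant of a word-final cluster /vb/, so it deletes. /jimvohonofosoevb/ → jimvohonofosoev.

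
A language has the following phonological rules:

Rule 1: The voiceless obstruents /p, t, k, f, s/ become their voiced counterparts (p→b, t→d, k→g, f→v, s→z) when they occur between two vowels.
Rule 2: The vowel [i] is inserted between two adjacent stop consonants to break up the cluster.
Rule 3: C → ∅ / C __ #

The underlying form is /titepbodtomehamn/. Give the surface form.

Rule 1 (intervocalic voicing): /t/ is a voiceless obstruent between vowels /i/ and /e/, so it voices to [d]. /titepbodtomehamn/ → tidepbodtomehamn.
Rule 2 (stop-cluster i-epenthesis): /p/ and /b/ form a stop–stop cluster, so [i] is inserted between them. /d/ and /t/ form a stop–stop cluster, so [i] is inserted between them. /tidepbodtomehamn/ → tidepiboditomehamn.
Rule 3 (final cluster simplification): /n/ is the second consonant of a word-final cluster /mn/, so it deletes. /tidepiboditomehamn/ → tidepiboditomeham.

tidepiboditomeham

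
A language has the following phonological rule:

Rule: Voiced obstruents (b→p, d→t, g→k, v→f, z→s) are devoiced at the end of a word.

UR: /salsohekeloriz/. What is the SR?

salsohekeloris

/z/ is a voiced obstruent in word-final position, so it devoices to [s].
Surface form: [salsohekeloris].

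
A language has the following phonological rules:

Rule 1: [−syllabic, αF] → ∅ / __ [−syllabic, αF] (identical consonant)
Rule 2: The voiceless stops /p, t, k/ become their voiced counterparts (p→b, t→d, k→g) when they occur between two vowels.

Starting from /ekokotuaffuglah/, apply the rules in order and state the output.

egogoduafuglah

Rule 1 (degemination): /ff/ is a geminate; the first /f/ deletes. /ekokotuaffuglah/ → ekokotuafuglah.
Rule 2 (intervocalic voicing): /k/ is a voiceless stop between vowels /e/ and /o/, so it voices to [g]. /k/ is a voiceless stop between vowels /o/ and /o/, so it voices to [g]. /t/ is a voiceless stop between vowels /o/ and /u/, so it voices to [d]. /ekokotuafuglah/ → egogoduafuglah.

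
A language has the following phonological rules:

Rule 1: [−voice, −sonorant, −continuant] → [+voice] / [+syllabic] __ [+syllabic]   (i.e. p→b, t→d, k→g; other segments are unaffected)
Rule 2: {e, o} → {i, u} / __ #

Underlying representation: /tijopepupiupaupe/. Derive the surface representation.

Rule 1 (intervocalic voicing): /p/ is a voiceless stop between vowels /o/ and /e/, so it voices to [b]. /p/ is a voiceless stop between vowels /e/ and /u/, so it voices to [b]. /p/ is a voiceless stop between vowels /u/ and /i/, so it voices to [b]. /p/ is a voiceless stop between vowels /u/ and /a/, so it voices to [b]. /p/ is a voiceless stop between vowels /u/ and /e/, so it voices to [b]. /tijopepupiupaupe/ → tijobebubiubaube.
Rule 2 (final vowel raising): /e/ is a mid vowel in word-final position, so it raises to [i]. /tijobebubiubaube/ → tijobebubiubaubi.

tijobebubiubaubi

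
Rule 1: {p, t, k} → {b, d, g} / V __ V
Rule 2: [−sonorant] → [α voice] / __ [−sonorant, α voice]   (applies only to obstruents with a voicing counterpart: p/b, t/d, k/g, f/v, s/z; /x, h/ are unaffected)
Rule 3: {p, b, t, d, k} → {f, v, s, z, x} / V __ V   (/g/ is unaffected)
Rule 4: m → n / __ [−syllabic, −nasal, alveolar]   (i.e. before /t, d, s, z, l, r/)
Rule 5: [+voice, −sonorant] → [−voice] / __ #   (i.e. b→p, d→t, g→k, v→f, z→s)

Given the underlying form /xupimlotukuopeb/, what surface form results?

xuvinlozuguovep

Rule 1 (intervocalic voicing): /p/ is a voiceless stop between vowels /u/ and /i/, so it voices to [b]. /t/ is a voiceless stop between vowels /o/ and /u/, so it voices to [d]. /k/ is a voiceless stop between vowels /u/ and /u/, so it voices to [g]. /p/ is a voiceless stop between vowels /o/ and /e/, so it voices to [b]. /xupimlotukuopeb/ → xubimloduguobeb.
Rule 2 (regressive voicing assimilation): no segment meets the environment; /xubimloduguobeb/ is unchanged.
Rule 3 (intervocalic spirantization): /b/ is a stop between vowels /u/ and /i/, so it spirantizes to the fricative [v]. /d/ is a stop between vowels /o/ and /u/, so it spirantizes to the fricative [z]. /b/ is a stop between vowels /o/ and /e/, so it spirantizes to the fricative [v]. /xubimloduguobeb/ → xuvimlozuguoveb.
Rule 4 (nasal place assimilation): /m/ precedes the alveolar consonant /l/, so it assimilates in place to [n]. /xuvimlozuguoveb/ → xuvinlozuguoveb.
Rule 5 (final devoicing): /b/ is a voiced obstruent in word-final position, so it devoices to [p]. /xuvinlozuguoveb/ → xuvinlozuguovep.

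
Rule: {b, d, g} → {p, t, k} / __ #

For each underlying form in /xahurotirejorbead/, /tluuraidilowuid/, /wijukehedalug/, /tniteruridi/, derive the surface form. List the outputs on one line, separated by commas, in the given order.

/xahurotirejorbead/: /d/ is a voiced stop in word-final position, so it devoices to [t]. → [xahurotirejorbeat].
/tluuraidilowuid/: /d/ is a voiced stop in word-final position, so it devoices to [t]. → [tluuraidilowuit].
/wijukehedalug/: /g/ is a voiced stop in word-final position, so it devoices to [k]. → [wijukehedaluk].
/tniteruridi/: the rule's environment is not met; surfaces unchanged as [tniteruridi].

xahurotirejorbeat, tluuraidilowuit, wijukehedaluk, tniteruridi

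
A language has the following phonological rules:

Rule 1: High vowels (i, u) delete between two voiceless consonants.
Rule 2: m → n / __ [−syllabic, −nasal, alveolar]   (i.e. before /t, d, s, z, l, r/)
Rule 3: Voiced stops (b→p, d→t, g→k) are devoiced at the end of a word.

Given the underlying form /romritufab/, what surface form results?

Rule 1 (high vowel syncope): /u/ is a high vowel flanked by voiceless consonants /t/ and /f/, so it deletes. /romritufab/ → romritfab.
Rule 2 (nasal place assimilation): /m/ precedes the alveolar consonant /r/, so it assimilates in place to [n]. /romritfab/ → ronritfab.
Rule 3 (final devoicing): /b/ is a voiced stop in word-final position, so it devoices to [p]. /ronritfab/ → ronritfap.

ronritfap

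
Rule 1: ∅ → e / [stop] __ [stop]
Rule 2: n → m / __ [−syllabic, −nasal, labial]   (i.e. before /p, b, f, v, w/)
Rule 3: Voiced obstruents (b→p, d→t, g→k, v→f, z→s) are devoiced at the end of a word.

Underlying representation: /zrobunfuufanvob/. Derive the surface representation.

zrobumfuufamvop

Rule 1 (stop-cluster e-epenthesis): no segment meets the environment; /zrobunfuufanvob/ is unchanged.
Rule 2 (nasal place assimilation): /n/ precedes the labial consonant /f/, so it assimilates in place to [m]. /n/ precedes the labial consonant /v/, so it assimilates in place to [m]. /zrobunfuufanvob/ → zrobumfuufamvob.
Rule 3 (final devoicing): /b/ is a voiced obstruent in word-final position, so it devoices to [p]. /zrobumfuufamvob/ → zrobumfuufamvop.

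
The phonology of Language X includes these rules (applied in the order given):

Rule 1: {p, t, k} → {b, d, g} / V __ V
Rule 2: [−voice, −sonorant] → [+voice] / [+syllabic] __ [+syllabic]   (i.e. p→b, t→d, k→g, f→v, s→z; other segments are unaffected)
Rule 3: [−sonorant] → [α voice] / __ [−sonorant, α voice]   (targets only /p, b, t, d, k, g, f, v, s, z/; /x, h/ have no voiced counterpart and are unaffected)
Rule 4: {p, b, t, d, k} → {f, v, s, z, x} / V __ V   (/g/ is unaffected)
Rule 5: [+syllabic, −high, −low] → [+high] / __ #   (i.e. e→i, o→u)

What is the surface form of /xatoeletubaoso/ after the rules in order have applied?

Rule 1 (intervocalic voicing): /t/ is a voiceless stop between vowels /a/ and /o/, so it voices to [d]. /t/ is a voiceless stop between vowels /e/ and /u/, so it voices to [d]. /xatoeletubaoso/ → xadoeledubaoso.
Rule 2 (intervocalic voicing): /s/ is a voiceless obstruent between vowels /o/ and /o/, so it voices to [z]. /xadoeledubaoso/ → xadoeledubaozo.
Rule 3 (regressive voicing assimilation): no segment meets the environment; /xadoeledubaozo/ is unchanged.
Rule 4 (intervocalic spirantization): /d/ is a stop between vowels /a/ and /o/, so it spirantizes to the fricative [z]. /d/ is a stop between vowels /e/ and /u/, so it spirantizes to the fricative [z]. /b/ is a stop between vowels /u/ and /a/, so it spirantizes to the fricative [v]. /xadoeledubaozo/ → xazoelezuvaozo.
Rule 5 (final vowel raising): /o/ is a mid vowel in word-final position, so it raises to [u]. /xazoelezuvaozo/ → xazoelezuvaozu.

xazoelezuvaozu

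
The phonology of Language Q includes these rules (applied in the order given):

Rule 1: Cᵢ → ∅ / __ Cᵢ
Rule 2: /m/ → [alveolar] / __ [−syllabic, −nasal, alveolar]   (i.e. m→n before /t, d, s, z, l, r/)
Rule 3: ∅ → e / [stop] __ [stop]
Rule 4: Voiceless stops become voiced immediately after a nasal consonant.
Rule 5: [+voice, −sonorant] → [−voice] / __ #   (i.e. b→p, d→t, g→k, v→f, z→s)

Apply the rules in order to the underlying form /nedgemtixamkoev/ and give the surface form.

nedegendixamgoef

Rule 1 (degemination): no segment meets the environment; /nedgemtixamkoev/ is unchanged.
Rule 2 (nasal place assimilation): /m/ precedes the alveolar consonant /t/, so it assimilates in place to [n]. /nedgemtixamkoev/ → nedgentixamkoev.
Rule 3 (stop-cluster e-epenthesis): /d/ and /g/ form a stop–stop cluster, so [e] is inserted between them. /nedgentixamkoev/ → nedegentixamkoev.
Rule 4 (post-nasal voicing): /t/ is a voiceless stop immediately after the nasal /n/, so it voices to [d]. /k/ is a voiceless stop immediately after the nasal /m/, so it voices to [g]. /nedegentixamkoev/ → nedegendixamgoev.
Rule 5 (final devoicing): /v/ is a voiced obstruent in word-final position, so it devoices to [f]. /nedegendixamgoev/ → nedegendixamgoef.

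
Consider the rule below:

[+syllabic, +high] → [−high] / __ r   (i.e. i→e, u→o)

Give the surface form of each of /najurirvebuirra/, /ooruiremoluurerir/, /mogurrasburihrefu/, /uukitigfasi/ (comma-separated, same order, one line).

/najurirvebuirra/: /u/ is a high vowel immediately before /r/, so it lowers to [o]. /i/ is a high vowel immediately before /r/, so it lowers to [e]. /i/ is a high vowel immediately before /r/, so it lowers to [e]. → [najorervebuerra].
/ooruiremoluurerir/: /i/ is a high vowel immediately before /r/, so it lowers to [e]. /u/ is a high vowel immediately before /r/, so it lowers to [o]. /i/ is a high vowel immediately before /r/, so it lowers to [e]. → [oorueremoluorerer].
/mogurrasburihrefu/: /u/ is a high vowel immediately before /r/, so it lowers to [o]. /u/ is a high vowel immediately before /r/, so it lowers to [o]. → [mogorrasborihrefu].
/uukitigfasi/: the rule's environment is not met; surfaces unchanged as [uukitigfasi].

najorervebuerra, oorueremoluorerer, mogorrasborihrefu, uukitigfasi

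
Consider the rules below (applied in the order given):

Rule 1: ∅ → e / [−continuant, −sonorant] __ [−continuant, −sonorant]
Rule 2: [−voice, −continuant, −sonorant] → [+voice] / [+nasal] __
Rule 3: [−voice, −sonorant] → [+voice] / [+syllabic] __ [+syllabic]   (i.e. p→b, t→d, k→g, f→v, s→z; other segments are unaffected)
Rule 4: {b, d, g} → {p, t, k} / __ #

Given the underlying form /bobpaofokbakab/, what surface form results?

Rule 1 (stop-cluster e-epenthesis): /b/ and /p/ form a stop–stop cluster, so [e] is inserted between them. /k/ and /b/ form a stop–stop cluster, so [e] is inserted between them. /bobpaofokbakab/ → bobepaofokebakab.
Rule 2 (post-nasal voicing): no segment meets the environment; /bobepaofokebakab/ is unchanged.
Rule 3 (intervocalic voicing): /p/ is a voiceless obstruent between vowels /e/ and /a/, so it voices to [b]. /f/ is a voiceless obstruent between vowels /o/ and /o/, so it voices to [v]. /k/ is a voiceless obstruent between vowels /o/ and /e/, so it voices to [g]. /k/ is a voiceless obstruent between vowels /a/ and /a/, so it voices to [g]. /bobepaofokebakab/ → bobebaovogebagab.
Rule 4 (final devoicing): /b/ is a voiced stop in word-final position, so it devoices to [p]. /bobebaovogebagab/ → bobebaovogebagap.

bobebaovogebagap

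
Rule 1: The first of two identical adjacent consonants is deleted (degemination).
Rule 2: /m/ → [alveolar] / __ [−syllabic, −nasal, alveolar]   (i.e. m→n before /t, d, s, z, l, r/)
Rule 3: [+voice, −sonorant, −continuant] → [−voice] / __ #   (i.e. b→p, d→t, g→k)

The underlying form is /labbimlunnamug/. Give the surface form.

labinlunamuk

Rule 1 (degemination): /bb/ is a geminate; the first /b/ deletes. /nn/ is a geminate; the first /n/ deletes. /labbimlunnamug/ → labimlunamug.
Rule 2 (nasal place assimilation): /m/ precedes the alveolar consonant /l/, so it assimilates in place to [n]. /labimlunamug/ → labinlunamug.
Rule 3 (final devoicing): /g/ is a voiced stop in word-final position, so it devoices to [k]. /labinlunamug/ → labinlunamuk.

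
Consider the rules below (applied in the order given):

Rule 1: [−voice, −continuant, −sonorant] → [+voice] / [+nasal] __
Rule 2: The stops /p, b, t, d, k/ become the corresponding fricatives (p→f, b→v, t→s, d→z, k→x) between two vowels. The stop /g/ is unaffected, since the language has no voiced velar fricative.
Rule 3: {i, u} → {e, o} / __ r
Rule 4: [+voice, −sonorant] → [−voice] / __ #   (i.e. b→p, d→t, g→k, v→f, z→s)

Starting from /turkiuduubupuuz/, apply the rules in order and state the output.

Rule 1 (post-nasal voicing): no segment meets the environment; /turkiuduubupuuz/ is unchanged.
Rule 2 (intervocalic spirantization): /d/ is a stop between vowels /u/ and /u/, so it spirantizes to the fricative [z]. /b/ is a stop between vowels /u/ and /u/, so it spirantizes to the fricative [v]. /p/ is a stop between vowels /u/ and /u/, so it spirantizes to the fricative [f]. /turkiuduubupuuz/ → turkiuzuuvufuuz.
Rule 3 (pre-rhotic lowering): /u/ is a high vowel immediately before /r/, so it lowers to [o]. /turkiuzuuvufuuz/ → torkiuzuuvufuuz.
Rule 4 (final devoicing): /z/ is a voiced obstruent in word-final position, so it devoices to [s]. /torkiuzuuvufuuz/ → torkiuzuuvufuus.

torkiuzuuvufuus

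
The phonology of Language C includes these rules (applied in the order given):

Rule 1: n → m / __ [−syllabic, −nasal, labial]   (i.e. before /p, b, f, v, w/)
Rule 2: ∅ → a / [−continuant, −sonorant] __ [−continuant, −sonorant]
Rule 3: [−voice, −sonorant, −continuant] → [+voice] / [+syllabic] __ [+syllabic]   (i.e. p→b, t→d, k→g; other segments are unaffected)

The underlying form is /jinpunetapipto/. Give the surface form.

Rule 1 (nasal place assimilation): /n/ precedes the labial consonant /p/, so it assimilates in place to [m]. /jinpunetapipto/ → jimpunetapipto.
Rule 2 (stop-cluster a-epenthesis): /p/ and /t/ form a stop–stop cluster, so [a] is inserted between them. /jimpunetapipto/ → jimpunetapipato.
Rule 3 (intervocalic voicing): /t/ is a voiceless stop between vowels /e/ and /a/, so it voices to [d]. /p/ is a voiceless stop between vowels /a/ and /i/, so it voices to [b]. /p/ is a voiceless stop between vowels /i/ and /a/, so it voices to [b]. /t/ is a voiceless stop between vowels /a/ and /o/, so it voices to [d]. /jimpunetapipato/ → jimpunedabibado.

jimpunedabibado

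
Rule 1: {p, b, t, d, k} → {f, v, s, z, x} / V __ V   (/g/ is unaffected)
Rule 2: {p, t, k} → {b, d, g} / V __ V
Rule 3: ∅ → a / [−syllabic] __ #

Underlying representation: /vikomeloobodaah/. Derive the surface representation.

vixomeloovozaaha

Rule 1 (intervocalic spirantization): /k/ is a stop between vowels /i/ and /o/, so it spirantizes to the fricative [x]. /b/ is a stop between vowels /o/ and /o/, so it spirantizes to the fricative [v]. /d/ is a stop between vowels /o/ and /a/, so it spirantizes to the fricative [z]. /vikomeloobodaah/ → vixomeloovozaah.
Rule 2 (intervocalic voicing): no segment meets the environment; /vixomeloovozaah/ is unchanged.
Rule 3 (final a-epenthesis): the form ends in the consonant /h/, so [a] is inserted word-finally. /vixomeloovozaah/ → vixomeloovozaaha.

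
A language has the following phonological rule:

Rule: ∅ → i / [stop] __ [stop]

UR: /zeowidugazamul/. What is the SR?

zeowidugazamul

No segment of /zeowidugazamul/ meets the structural description of the rule, so the form surfaces unchanged.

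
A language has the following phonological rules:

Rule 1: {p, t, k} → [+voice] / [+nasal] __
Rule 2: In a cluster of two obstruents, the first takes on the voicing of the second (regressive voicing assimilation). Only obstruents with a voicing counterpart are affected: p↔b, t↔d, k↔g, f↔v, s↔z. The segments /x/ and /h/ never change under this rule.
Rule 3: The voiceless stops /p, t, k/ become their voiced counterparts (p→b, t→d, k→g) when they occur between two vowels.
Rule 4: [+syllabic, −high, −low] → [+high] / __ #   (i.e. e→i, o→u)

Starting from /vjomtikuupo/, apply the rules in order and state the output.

Rule 1 (post-nasal voicing): /t/ is a voiceless stop immediately after the nasal /m/, so it voices to [d]. /vjomtikuupo/ → vjomdikuupo.
Rule 2 (regressive voicing assimilation): no segment meets the environment; /vjomdikuupo/ is unchanged.
Rule 3 (intervocalic voicing): /k/ is a voiceless stop between vowels /i/ and /u/, so it voices to [g]. /p/ is a voiceless stop between vowels /u/ and /o/, so it voices to [b]. /vjomdikuupo/ → vjomdiguubo.
Rule 4 (final vowel raising): /o/ is a mid vowel in word-final position, so it raises to [u]. /vjomdiguubo/ → vjomdiguubu.

vjomdiguubu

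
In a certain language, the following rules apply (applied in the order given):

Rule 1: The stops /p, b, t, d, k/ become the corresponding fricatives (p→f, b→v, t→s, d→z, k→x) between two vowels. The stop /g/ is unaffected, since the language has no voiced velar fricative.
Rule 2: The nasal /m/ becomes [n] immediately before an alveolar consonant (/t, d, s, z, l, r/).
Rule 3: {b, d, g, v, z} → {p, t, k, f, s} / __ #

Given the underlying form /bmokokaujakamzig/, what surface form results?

bmoxoxaujaxanzik

Rule 1 (intervocalic spirantization): /k/ is a stop between vowels /o/ and /o/, so it spirantizes to the fricative [x]. /k/ is a stop between vowels /o/ and /a/, so it spirantizes to the fricative [x]. /k/ is a stop between vowels /a/ and /a/, so it spirantizes to the fricative [x]. /bmokokaujakamzig/ → bmoxoxaujaxamzig.
Rule 2 (nasal place assimilation): /m/ precedes the alveolar consonant /z/, so it assimilates in place to [n]. /bmoxoxaujaxamzig/ → bmoxoxaujaxanzig.
Rule 3 (final devoicing): /g/ is a voiced obstruent in word-final position, so it devoices to [k]. /bmoxoxaujaxanzig/ → bmoxoxaujaxanzik.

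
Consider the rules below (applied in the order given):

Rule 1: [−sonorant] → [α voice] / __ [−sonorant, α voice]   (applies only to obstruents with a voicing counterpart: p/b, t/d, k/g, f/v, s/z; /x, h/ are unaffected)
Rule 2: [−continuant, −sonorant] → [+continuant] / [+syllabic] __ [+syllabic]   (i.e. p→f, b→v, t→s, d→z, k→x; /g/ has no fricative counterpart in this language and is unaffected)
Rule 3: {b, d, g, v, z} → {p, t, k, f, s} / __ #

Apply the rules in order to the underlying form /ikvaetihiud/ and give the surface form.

igvaesihiut

Rule 1 (regressive voicing assimilation): /k/ precedes the voiced obstruent /v/, so it voices to [g] by assimilation. /ikvaetihiud/ → igvaetihiud.
Rule 2 (intervocalic spirantization): /t/ is a stop between vowels /e/ and /i/, so it spirantizes to the fricative [s]. /igvaetihiud/ → igvaesihiud.
Rule 3 (final devoicing): /d/ is a voiced obstruent in word-final position, so it devoices to [t]. /igvaesihiud/ → igvaesihiut.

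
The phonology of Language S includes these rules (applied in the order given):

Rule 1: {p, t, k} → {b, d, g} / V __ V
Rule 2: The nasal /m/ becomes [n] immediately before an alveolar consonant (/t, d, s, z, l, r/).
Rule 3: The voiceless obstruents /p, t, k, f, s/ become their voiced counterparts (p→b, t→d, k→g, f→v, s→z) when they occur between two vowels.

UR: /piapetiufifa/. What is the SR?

piabediuviva

Rule 1 (intervocalic voicing): /p/ is a voiceless stop between vowels /a/ and /e/, so it voices to [b]. /t/ is a voiceless stop between vowels /e/ and /i/, so it voices to [d]. /piapetiufifa/ → piabediufifa.
Rule 2 (nasal place assimilation): no segment meets the environment; /piabediufifa/ is unchanged.
Rule 3 (intervocalic voicing): /f/ is a voiceless obstruent between vowels /u/ and /i/, so it voices to [v]. /f/ is a voiceless obstruent between vowels /i/ and /a/, so it voices to [v]. /piabediufifa/ → piabediuviva.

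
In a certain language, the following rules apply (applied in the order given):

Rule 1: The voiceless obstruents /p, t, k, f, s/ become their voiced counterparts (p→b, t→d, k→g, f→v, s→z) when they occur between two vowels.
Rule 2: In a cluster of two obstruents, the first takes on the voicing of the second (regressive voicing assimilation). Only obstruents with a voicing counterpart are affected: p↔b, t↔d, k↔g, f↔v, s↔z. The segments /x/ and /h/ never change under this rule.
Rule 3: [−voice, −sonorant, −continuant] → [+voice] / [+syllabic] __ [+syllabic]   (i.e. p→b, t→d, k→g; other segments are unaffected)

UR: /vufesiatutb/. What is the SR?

vuveziadudb

Rule 1 (intervocalic voicing): /f/ is a voiceless obstruent between vowels /u/ and /e/, so it voices to [v]. /s/ is a voiceless obstruent between vowels /e/ and /i/, so it voices to [z]. /t/ is a voiceless obstruent between vowels /a/ and /u/, so it voices to [d]. /vufesiatutb/ → vuveziadutb.
Rule 2 (regressive voicing assimilation): /t/ precedes the voiced obstruent /b/, so it voices to [d] by assimilation. /vuveziadutb/ → vuveziadudb.
Rule 3 (intervocalic voicing): no segment meets the environment; /vuveziadudb/ is unchanged.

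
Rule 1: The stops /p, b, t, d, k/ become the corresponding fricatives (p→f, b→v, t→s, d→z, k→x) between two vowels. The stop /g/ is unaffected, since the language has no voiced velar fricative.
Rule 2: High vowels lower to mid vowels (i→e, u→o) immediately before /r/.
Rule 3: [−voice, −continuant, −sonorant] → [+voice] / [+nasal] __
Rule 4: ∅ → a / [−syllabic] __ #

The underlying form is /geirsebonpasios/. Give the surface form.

Rule 1 (intervocalic spirantization): /b/ is a stop between vowels /e/ and /o/, so it spirantizes to the fricative [v]. /geirsebonpasios/ → geirsevonpasios.
Rule 2 (pre-rhotic lowering): /i/ is a high vowel immediately before /r/, so it lowers to [e]. /geirsevonpasios/ → geersevonpasios.
Rule 3 (post-nasal voicing): /p/ is a voiceless stop immediately after the nasal /n/, so it voices to [b]. /geersevonpasios/ → geersevonbasios.
Rule 4 (final a-epenthesis): the form ends in the consonant /s/, so [a] is inserted word-finally. /geersevonbasios/ → geersevonbasiosa.

geersevonbasiosa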